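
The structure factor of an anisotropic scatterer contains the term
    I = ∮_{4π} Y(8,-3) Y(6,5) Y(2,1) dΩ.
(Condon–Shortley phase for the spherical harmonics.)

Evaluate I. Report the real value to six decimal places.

m-sum = -3 + 5 + 1 = 3 ≠ 0 ⇒ I = 0

0.000000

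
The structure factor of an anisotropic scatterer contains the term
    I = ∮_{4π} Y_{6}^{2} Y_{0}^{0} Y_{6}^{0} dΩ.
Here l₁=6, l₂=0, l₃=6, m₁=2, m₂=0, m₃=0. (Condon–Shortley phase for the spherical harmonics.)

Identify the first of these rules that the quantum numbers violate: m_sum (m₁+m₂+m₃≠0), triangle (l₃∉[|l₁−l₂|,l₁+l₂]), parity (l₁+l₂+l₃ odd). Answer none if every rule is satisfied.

Σmᵢ = 2  ✗
l₃∈[|l₁−l₂|,l₁+l₂]=[6,6], have l₃=6
Σlᵢ = 12 ⇒ even

m_sum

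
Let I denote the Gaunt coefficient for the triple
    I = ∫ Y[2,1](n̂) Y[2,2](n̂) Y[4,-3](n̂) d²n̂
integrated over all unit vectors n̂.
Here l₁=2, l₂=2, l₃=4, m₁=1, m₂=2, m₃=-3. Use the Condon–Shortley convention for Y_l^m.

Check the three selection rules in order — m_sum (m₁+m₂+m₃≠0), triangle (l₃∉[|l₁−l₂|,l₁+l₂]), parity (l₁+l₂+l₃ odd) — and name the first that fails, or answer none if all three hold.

none

azimuthal sum: 1 + 2 − 3 = 0  ✓
0 ≤ 4 ≤ 4 (triangle on l)  ✓
L = 2 + 2 + 4 = 8 (even)  ✓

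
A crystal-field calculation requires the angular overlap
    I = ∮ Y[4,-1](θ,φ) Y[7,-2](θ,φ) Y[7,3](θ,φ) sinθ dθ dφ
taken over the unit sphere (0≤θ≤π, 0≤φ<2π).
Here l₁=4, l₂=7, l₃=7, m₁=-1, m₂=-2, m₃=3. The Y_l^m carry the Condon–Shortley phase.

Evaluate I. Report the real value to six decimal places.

m-sum 0 ✓  L=18 even ✓  3≤7≤11 ✓
Π(2lᵢ+1) = 9×15×15 = 2025
triangle coeff Δ(4,7,7) = 1/58198140
Σ_t [0,4]: t=0:+1/17418240 t=1:−1/622080 t=2:+1/230400 t=3:−1/622080 t=4:+1/17418240 = 1/806400
(3j)²=2268/230945 [(4 7 7; 0 0 0)], sign=-1
Σ_t [1,4]: t=1:−1/2488320 t=2:+1/725760 t=3:−1/1935360 t=4:+1/52254720 = 5/10450944
(3j)²=31250/2909907 [(4 7 7; -1 -2 3)], sign=+1
⇒ 4πI² = 455625000/2133423721
I = (-1)√(455625000/2133423721/(4π)) = -0.13036478

-0.130365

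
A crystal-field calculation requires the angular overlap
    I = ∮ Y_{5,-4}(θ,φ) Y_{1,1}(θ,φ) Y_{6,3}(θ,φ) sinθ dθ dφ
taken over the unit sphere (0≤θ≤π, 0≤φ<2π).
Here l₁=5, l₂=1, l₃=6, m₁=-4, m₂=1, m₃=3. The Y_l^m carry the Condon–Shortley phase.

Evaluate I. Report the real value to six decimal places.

Checks pass: Σm=0; 12 even; l₃=6∈[4,6].
(2·5+1)(2·1+1)(2·6+1) = 429
Δ: 0! 10! 2! / 13! → 1/858
sum: t=0:+1/14400 = 1/14400
3j²(5 1 6; 0 0 0) = Δ·Π!·Σ² = 6/143  (sign +1)
sum: t=0:+1/725760 = 1/725760
3j²(5 1 6; -4 1 3) = Δ·Π!·Σ² = 1/286  (sign -1)
combine: 4πI² = 429·6/143·1/286 = 9/143
take √, sign -1: I = -0.07076985

-0.070770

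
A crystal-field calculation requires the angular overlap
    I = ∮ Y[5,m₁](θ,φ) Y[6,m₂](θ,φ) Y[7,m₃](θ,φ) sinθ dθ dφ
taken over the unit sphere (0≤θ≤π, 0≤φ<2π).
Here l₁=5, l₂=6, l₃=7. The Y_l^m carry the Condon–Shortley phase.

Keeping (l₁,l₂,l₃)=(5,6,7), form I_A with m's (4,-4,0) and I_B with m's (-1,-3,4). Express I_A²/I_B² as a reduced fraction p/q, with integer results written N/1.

Shared (l₁,l₂,l₃)=(5,6,7): N and (l;000)² cancel in I_A²/I_B².
A: Δ = 4!·6!·8!/19! = 1/174594420; Racah Σ t=0..1: t=0:+1/4147200 t=1:−1/21772800 = 17/87091200; ⇒ 3j(5 6 7; 4 -4 0)² = 119/8151, sgn -1
B: Δ = 4!·6!·8!/19! = 1/174594420; Racah Σ t=0..3: t=0:+1/12441600 t=1:−1/1036800 t=2:+1/967680 t=3:−1/8709120 = 1/29030400; ⇒ 3j(5 6 7; -1 -3 4)² = 9/146965, sgn -1
I_A²/I_B² = (119/8151)/(9/146965) = 70805/297

70805/297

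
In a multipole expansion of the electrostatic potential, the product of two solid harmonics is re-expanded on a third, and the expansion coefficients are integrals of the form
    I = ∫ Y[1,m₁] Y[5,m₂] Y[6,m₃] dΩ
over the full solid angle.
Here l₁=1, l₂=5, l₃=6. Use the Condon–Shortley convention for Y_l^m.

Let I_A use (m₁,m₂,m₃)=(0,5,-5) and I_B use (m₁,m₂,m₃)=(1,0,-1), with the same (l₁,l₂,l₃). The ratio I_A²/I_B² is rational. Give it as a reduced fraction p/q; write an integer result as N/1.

11/21

Same 1,5,6: normalisation and zero-m 3j drop out of the ratio.
A: Δ: 0! 2! 10! / 13! → 1/858; sum: t=0:+1/3628800 = 1/3628800; 3j²(1 5 6; 0 5 -5) = Δ·Π!·Σ² = 1/78  (sign -1)
B: Δ: 0! 2! 10! / 13! → 1/858; sum: t=0:+1/28800 = 1/28800; 3j²(1 5 6; 1 0 -1) = Δ·Π!·Σ² = 7/286  (sign -1)
I_A²/I_B² = (1/78)/(7/286) = 11/21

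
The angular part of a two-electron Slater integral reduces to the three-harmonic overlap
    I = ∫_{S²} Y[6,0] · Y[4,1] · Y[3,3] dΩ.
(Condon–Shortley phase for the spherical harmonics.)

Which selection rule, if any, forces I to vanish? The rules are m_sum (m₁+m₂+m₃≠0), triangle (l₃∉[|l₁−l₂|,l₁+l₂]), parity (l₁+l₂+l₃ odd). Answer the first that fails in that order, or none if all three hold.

m_sum

m₁+m₂+m₃ = 0 + 1 + 3 = 4  ✗
triangle: |6−4|=2 ≤ l₃=3 ≤ 6+4=10
parity: l₁+l₂+l₃ = 13 is odd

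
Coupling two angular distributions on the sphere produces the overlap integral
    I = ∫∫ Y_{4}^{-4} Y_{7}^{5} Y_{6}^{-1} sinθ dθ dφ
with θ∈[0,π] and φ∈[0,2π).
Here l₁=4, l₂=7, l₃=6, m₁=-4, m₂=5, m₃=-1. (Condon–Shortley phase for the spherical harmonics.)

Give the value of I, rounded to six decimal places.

0.000000

l₁+l₂+l₃=17 is odd: 3j(l;000)=0 ⇒ I=0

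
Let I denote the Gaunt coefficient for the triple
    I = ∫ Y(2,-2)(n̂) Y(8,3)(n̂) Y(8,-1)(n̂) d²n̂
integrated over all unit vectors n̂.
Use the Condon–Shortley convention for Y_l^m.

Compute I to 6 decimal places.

Checks pass: Σm=0; 18 even; l₃=8∈[6,10].
(2·2+1)(2·8+1)(2·8+1) = 1445
Δ: 2! 2! 14! / 19! → 1/348840
sum: t=0:+1/116121600 t=1:−1/25401600 t=2:+1/116121600 = -1/45158400
3j²(2 8 8; 0 0 0) = Δ·Π!·Σ² = 24/1615  (sign -1)
sum: t=2:+1/174182400 = 1/174182400
3j²(2 8 8; -2 3 -1) = Δ·Π!·Σ² = 77/3876  (sign -1)
combine: 4πI² = 1445·24/1615·77/3876 = 154/361
take √, sign +1: I = 0.18424759

0.184248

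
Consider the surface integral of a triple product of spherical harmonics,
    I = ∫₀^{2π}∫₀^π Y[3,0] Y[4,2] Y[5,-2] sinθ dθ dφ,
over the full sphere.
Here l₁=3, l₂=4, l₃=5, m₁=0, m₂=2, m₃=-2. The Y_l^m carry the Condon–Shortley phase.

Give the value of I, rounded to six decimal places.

Checks pass: Σm=0; 12 even; l₃=5∈[1,7].
(2·3+1)(2·4+1)(2·5+1) = 693
Δ: 2! 4! 6! / 13! → 1/180180
sum: t=0:+1/576 t=1:−1/144 t=2:+1/576 = -1/288
3j²(3 4 5; 0 0 0) = Δ·Π!·Σ² = 20/1001  (sign +1)
sum: t=0:+1/8640 t=1:−1/480 t=2:+1/576 = -1/4320
3j²(3 4 5; 0 2 -2) = Δ·Π!·Σ² = 1/2145  (sign +1)
combine: 4πI² = 693·20/1001·1/2145 = 12/1859
take √, sign +1: I = 0.02266449

0.022664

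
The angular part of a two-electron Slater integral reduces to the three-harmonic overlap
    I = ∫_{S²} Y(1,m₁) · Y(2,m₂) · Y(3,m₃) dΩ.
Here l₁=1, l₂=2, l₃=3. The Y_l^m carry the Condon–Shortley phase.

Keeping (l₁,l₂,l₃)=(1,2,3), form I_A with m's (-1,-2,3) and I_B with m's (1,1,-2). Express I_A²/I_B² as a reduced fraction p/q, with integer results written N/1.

3/2

l's match ⇒ only the (l;m) 3-j factors differ between A and B.
A: triangle coeff Δ(1,2,3) = 1/105; Σ_t [0,0]: t=0:+1/48 = 1/48; (3j)²=1/7 [(1 2 3; -1 -2 3)], sign=+1
B: triangle coeff Δ(1,2,3) = 1/105; Σ_t [0,0]: t=0:+1/12 = 1/12; (3j)²=2/21 [(1 2 3; 1 1 -2)], sign=-1
I_A²/I_B² = (1/7)/(2/21) = 3/2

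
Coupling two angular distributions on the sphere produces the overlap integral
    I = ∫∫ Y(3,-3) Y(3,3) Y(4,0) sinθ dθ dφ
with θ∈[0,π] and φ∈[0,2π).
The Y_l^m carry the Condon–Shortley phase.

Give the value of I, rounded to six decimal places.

-0.076935

Checks pass: Σm=0; 10 even; l₃=4∈[0,6].
(2·3+1)(2·3+1)(2·4+1) = 441
Δ: 2! 4! 4! / 11! → 1/34650
sum: t=0:+1/72 t=1:−1/16 t=2:+1/72 = -5/144
3j²(3 3 4; 0 0 0) = Δ·Π!·Σ² = 2/77  (sign -1)
sum: t=2:+1/1152 = 1/1152
3j²(3 3 4; -3 3 0) = Δ·Π!·Σ² = 1/154  (sign +1)
combine: 4πI² = 441·2/77·1/154 = 9/121
take √, sign -1: I = -0.07693494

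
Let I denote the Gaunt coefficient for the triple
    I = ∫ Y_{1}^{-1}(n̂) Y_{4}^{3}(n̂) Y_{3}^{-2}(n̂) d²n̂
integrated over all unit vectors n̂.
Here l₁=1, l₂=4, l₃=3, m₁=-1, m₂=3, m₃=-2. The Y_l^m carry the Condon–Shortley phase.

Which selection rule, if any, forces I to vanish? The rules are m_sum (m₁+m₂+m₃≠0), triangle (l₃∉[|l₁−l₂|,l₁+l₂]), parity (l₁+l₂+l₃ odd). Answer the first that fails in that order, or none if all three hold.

none

Σmᵢ = 0  ✓
l₃∈[|l₁−l₂|,l₁+l₂]=[3,5], have l₃=3  ✓
Σlᵢ = 8 ⇒ even  ✓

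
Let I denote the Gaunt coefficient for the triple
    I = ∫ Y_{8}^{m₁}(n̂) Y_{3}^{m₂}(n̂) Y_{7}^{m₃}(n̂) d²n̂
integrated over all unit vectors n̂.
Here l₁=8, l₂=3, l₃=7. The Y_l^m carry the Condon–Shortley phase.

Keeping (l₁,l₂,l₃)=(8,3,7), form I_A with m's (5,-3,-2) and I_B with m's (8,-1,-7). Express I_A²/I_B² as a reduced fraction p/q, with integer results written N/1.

825/1274

Same 8,3,7: normalisation and zero-m 3j drop out of the ratio.
A: Δ: 4! 12! 2! / 19! → 1/5290740; sum: t=0:+1/104509440 = 1/104509440; 3j²(8 3 7; 5 -3 -2) = Δ·Π!·Σ² = 275/13566  (sign -1)
B: Δ: 4! 12! 2! / 19! → 1/5290740; sum: t=0:+1/22992076800 = 1/22992076800; 3j²(8 3 7; 8 -1 -7) = Δ·Π!·Σ² = 91/2907  (sign +1)
I_A²/I_B² = (275/13566)/(91/2907) = 825/1274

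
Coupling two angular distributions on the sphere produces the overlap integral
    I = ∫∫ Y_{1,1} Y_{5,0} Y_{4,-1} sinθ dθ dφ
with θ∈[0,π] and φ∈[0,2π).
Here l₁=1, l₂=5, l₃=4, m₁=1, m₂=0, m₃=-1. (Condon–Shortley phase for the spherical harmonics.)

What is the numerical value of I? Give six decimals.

0.155288

Checks pass: Σm=0; 10 even; l₃=4∈[4,6].
(2·1+1)(2·5+1)(2·4+1) = 297
Δ: 2! 0! 8! / 11! → 1/495
sum: t=1:−1/576 = -1/576
3j²(1 5 4; 0 0 0) = Δ·Π!·Σ² = 5/99  (sign -1)
sum: t=0:+1/1440 = 1/1440
3j²(1 5 4; 1 0 -1) = Δ·Π!·Σ² = 2/99  (sign -1)
combine: 4πI² = 297·5/99·2/99 = 10/33
take √, sign +1: I = 0.15528807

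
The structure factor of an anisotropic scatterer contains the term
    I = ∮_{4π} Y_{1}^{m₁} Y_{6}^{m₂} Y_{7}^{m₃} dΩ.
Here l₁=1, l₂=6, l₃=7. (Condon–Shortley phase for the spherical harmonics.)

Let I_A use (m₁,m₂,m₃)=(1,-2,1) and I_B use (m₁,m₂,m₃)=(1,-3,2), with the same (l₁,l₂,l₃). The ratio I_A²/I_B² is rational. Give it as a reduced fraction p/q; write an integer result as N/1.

Shared (l₁,l₂,l₃)=(1,6,7): N and (l;000)² cancel in I_A²/I_B².
A: Δ = 0!·2!·12!/15! = 1/1365; Racah Σ t=0..0: t=0:+1/1935360 = 1/1935360; ⇒ 3j(1 6 7; 1 -2 1)² = 1/91, sgn +1
B: Δ = 0!·2!·12!/15! = 1/1365; Racah Σ t=0..0: t=0:+1/4354560 = 1/4354560; ⇒ 3j(1 6 7; 1 -3 2)² = 2/273, sgn -1
I_A²/I_B² = (1/91)/(2/273) = 3/2

3/2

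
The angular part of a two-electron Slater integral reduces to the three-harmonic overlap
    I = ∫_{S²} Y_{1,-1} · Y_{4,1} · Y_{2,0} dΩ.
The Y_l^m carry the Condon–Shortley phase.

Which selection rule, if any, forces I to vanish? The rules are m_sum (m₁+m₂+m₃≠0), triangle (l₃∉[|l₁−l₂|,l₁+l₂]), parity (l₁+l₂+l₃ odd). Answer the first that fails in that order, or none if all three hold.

azimuthal sum: -1 + 1 + 0 = 0  ✓
3 ≤ 2 ≤ 5 (triangle on l)  ✗
L = 1 + 4 + 2 = 7 (odd)

triangle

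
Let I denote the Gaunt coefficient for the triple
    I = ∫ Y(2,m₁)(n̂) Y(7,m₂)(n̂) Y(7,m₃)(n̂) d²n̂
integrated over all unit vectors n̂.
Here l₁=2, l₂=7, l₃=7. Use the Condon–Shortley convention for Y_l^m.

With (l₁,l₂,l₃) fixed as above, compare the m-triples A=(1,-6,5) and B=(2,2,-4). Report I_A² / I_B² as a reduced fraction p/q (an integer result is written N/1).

l's match ⇒ only the (l;m) 3-j factors differ between A and B.
A: triangle coeff Δ(2,7,7) = 1/185640; Σ_t [0,1]: t=0:+1/79833600 t=1:−1/958003200 = 1/87091200; (3j)²=121/4760 [(2 7 7; 1 -6 5)], sign=+1
B: triangle coeff Δ(2,7,7) = 1/185640; Σ_t [0,0]: t=0:+1/8709120 = 1/8709120; (3j)²=55/3094 [(2 7 7; 2 2 -4)], sign=-1
I_A²/I_B² = (121/4760)/(55/3094) = 143/100

143/100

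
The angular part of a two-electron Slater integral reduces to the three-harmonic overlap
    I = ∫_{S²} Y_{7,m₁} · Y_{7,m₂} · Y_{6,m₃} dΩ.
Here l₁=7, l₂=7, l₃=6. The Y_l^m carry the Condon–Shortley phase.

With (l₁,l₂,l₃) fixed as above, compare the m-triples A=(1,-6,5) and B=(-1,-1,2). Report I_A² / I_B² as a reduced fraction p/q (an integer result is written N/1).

Shared (l₁,l₂,l₃)=(7,7,6): N and (l;000)² cancel in I_A²/I_B².
A: Δ = 8!·6!·6!/21! = 1/2444321880; Racah Σ t=0..1: t=0:+1/3483648000 t=1:−1/435456000 = -1/497664000; ⇒ 3j(7 7 6; 1 -6 5)² = 77/6460, sgn +1
B: Δ = 8!·6!·6!/21! = 1/2444321880; Racah Σ t=2..6: t=2:+1/49766400 t=3:−1/3110400 t=4:+1/1327104 t=5:−1/3110400 t=6:+1/49766400 = 1/6635520; ⇒ 3j(7 7 6; -1 -1 2)² = 350/46189, sgn +1
I_A²/I_B² = (77/6460)/(350/46189) = 1573/1000

1573/1000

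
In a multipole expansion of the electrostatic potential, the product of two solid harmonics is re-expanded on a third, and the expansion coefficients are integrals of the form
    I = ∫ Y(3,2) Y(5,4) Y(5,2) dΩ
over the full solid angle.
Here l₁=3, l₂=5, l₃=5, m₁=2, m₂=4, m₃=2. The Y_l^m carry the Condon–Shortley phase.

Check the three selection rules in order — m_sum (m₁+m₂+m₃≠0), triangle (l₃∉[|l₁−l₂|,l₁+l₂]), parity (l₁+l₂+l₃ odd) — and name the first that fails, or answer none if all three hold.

Σmᵢ = 8  ✗
l₃∈[|l₁−l₂|,l₁+l₂]=[2,8], have l₃=5
Σlᵢ = 13 ⇒ odd

m_sum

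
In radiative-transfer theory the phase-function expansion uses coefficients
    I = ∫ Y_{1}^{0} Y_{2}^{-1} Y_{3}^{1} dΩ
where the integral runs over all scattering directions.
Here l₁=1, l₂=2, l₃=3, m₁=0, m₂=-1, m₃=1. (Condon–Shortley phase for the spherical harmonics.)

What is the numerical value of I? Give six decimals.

Rules hold: Σm=0, L=6 even, 1≤3≤3.
N = 3·5·7 = 105
Δ = 0!·2!·4!/7! = 1/105
Racah Σ t=0..0: t=0:+1/4 = 1/4
⇒ 3j(1 2 3; 0 0 0)² = 3/35, sgn -1
Racah Σ t=0..0: t=0:+1/6 = 1/6
⇒ 3j(1 2 3; 0 -1 1)² = 8/105, sgn +1
4πI² = N·(3j₀)²·(3jₘ)² = 24/35
I = -1·√(0.685714/4π) = -0.23359668

-0.233597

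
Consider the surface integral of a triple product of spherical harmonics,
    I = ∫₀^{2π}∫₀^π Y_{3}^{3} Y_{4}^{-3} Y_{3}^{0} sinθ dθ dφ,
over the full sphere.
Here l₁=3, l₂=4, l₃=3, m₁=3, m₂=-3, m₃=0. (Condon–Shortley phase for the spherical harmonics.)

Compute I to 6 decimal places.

0.203551

Rules hold: Σm=0, L=10 even, 1≤3≤7.
N = 7·9·7 = 441
Δ = 4!·2!·4!/11! = 1/34650
Racah Σ t=1..3: t=1:−1/72 t=2:+1/16 t=3:−1/72 = 5/144
⇒ 3j(3 4 3; 0 0 0)² = 2/77, sgn -1
Racah Σ t=0..0: t=0:+1/288 = 1/288
⇒ 3j(3 4 3; 3 -3 0)² = 1/22, sgn -1
4πI² = N·(3j₀)²·(3jₘ)² = 63/121
I = +1·√(0.520661/4π) = 0.20355073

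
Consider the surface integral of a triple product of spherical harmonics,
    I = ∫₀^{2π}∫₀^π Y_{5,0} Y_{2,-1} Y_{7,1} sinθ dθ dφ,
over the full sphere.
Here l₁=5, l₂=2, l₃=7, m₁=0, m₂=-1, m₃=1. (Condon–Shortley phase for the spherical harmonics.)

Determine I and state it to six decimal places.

-0.207724

m-sum 0 ✓  L=14 even ✓  3≤7≤7 ✓
Π(2lᵢ+1) = 11×5×15 = 825
triangle coeff Δ(5,2,7) = 1/15015
Σ_t [0,0]: t=0:+1/57600 = 1/57600
(3j)²=21/715 [(5 2 7; 0 0 0)], sign=-1
Σ_t [0,0]: t=0:+1/86400 = 1/86400
(3j)²=16/715 [(5 2 7; 0 -1 1)], sign=+1
⇒ 4πI² = 1008/1859
I = (-1)√(1008/1859/(4π)) = -0.20772350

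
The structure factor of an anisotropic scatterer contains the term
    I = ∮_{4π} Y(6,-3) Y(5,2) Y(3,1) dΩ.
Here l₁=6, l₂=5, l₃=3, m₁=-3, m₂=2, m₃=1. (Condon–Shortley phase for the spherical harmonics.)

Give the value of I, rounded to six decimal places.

-0.152880

Rules hold: Σm=0, L=14 even, 1≤3≤11.
N = 13·11·7 = 1001
Δ = 8!·4!·2!/15! = 1/675675
Racah Σ t=3..5: t=3:−1/8640 t=4:+1/2304 t=5:−1/8640 = 7/34560
⇒ 3j(6 5 3; 0 0 0)² = 7/429, sgn -1
Racah Σ t=5..7: t=5:−1/34560 t=6:+1/8640 t=7:−1/40320 = 1/16128
⇒ 3j(6 5 3; -3 2 1)² = 18/1001, sgn +1
4πI² = N·(3j₀)²·(3jₘ)² = 42/143
I = -1·√(0.293706/4π) = -0.15288036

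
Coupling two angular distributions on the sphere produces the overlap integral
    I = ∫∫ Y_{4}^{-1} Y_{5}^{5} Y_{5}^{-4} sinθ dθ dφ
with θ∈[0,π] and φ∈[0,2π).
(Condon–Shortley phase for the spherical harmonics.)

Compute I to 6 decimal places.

m-sum 0 ✓  L=14 even ✓  1≤5≤9 ✓
Π(2lᵢ+1) = 9×11×11 = 1089
triangle coeff Δ(4,5,5) = 1/3153150
Σ_t [0,4]: t=0:+1/69120 t=1:−1/1728 t=2:+1/576 t=3:−1/1728 t=4:+1/69120 = 7/11520
(3j)²=2/143 [(4 5 5; 0 0 0)], sign=-1
Σ_t [4,4]: t=4:+1/103680 = 1/103680
(3j)²=4/143 [(4 5 5; -1 5 -4)], sign=-1
⇒ 4πI² = 72/169
I = (+1)√(72/169/(4π)) = 0.18412721

0.184127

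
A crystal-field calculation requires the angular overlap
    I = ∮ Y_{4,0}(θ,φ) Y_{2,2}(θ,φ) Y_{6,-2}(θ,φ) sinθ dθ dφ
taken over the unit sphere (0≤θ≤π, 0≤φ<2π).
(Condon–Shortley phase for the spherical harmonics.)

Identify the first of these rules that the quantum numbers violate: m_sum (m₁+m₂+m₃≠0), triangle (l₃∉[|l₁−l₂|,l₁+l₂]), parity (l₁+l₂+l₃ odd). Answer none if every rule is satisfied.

none

Σmᵢ = 0  ✓
l₃∈[|l₁−l₂|,l₁+l₂]=[2,6], have l₃=6  ✓
Σlᵢ = 12 ⇒ even  ✓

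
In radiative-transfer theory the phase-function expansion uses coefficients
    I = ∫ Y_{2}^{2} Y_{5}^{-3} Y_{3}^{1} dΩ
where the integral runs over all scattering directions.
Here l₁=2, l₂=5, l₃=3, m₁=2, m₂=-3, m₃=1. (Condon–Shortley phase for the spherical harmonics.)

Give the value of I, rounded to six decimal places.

m-sum 0 ✓  L=10 even ✓  3≤3≤7 ✓
Π(2lᵢ+1) = 5×11×7 = 385
triangle coeff Δ(2,5,3) = 1/2310
Σ_t [2,2]: t=2:+1/144 = 1/144
(3j)²=10/231 [(2 5 3; 0 0 0)], sign=-1
Σ_t [0,0]: t=0:+1/1152 = 1/1152
(3j)²=1/33 [(2 5 3; 2 -3 1)], sign=+1
⇒ 4πI² = 50/99
I = (-1)√(50/99/(4π)) = -0.20047604

-0.200476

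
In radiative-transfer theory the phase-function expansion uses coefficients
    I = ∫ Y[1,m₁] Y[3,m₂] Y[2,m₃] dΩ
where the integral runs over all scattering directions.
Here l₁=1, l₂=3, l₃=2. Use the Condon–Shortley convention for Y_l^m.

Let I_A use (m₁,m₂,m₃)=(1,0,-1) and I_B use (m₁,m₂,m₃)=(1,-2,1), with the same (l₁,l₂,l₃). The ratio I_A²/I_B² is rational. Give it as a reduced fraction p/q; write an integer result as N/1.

Same 1,3,2: normalisation and zero-m 3j drop out of the ratio.
A: Δ: 2! 0! 4! / 7! → 1/105; sum: t=0:+1/12 = 1/12; 3j²(1 3 2; 1 0 -1) = Δ·Π!·Σ² = 1/35  (sign -1)
B: Δ: 2! 0! 4! / 7! → 1/105; sum: t=0:+1/12 = 1/12; 3j²(1 3 2; 1 -2 1) = Δ·Π!·Σ² = 2/21  (sign -1)
I_A²/I_B² = (1/35)/(2/21) = 3/10

3/10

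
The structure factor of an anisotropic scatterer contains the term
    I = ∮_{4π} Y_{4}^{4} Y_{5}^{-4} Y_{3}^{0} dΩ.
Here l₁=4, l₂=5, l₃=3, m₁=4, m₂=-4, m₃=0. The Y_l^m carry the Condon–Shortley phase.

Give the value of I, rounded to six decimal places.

-0.207724

Rules hold: Σm=0, L=12 even, 1≤3≤9.
N = 9·11·7 = 693
Δ = 6!·2!·4!/13! = 1/180180
Racah Σ t=2..4: t=2:+1/576 t=3:−1/144 t=4:+1/576 = -1/288
⇒ 3j(4 5 3; 0 0 0)² = 20/1001, sgn +1
Racah Σ t=0..0: t=0:+1/8640 = 1/8640
⇒ 3j(4 5 3; 4 -4 0)² = 28/715, sgn -1
4πI² = N·(3j₀)²·(3jₘ)² = 1008/1859
I = -1·√(0.542227/4π) = -0.20772350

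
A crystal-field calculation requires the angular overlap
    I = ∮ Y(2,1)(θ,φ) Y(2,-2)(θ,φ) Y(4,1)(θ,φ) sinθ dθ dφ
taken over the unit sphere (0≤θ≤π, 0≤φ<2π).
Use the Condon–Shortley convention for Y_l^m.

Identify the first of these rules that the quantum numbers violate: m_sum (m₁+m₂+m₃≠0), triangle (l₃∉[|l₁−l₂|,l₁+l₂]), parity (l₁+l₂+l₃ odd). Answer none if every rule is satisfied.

none

Σmᵢ = 0  ✓
l₃∈[|l₁−l₂|,l₁+l₂]=[0,4], have l₃=4  ✓
Σlᵢ = 8 ⇒ even  ✓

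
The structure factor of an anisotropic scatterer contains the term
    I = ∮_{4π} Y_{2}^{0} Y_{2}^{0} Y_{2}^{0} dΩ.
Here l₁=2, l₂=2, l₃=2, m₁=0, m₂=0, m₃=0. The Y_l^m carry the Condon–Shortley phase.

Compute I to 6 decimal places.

Rules hold: Σm=0, L=6 even, 0≤2≤4.
N = 5·5·5 = 125
Δ = 2!·2!·2!/7! = 1/630
Racah Σ t=0..2: t=0:+1/8 t=1:−1/1 t=2:+1/8 = -3/4
⇒ 3j(2 2 2; 0 0 0)² = 2/35, sgn -1
(m-triple is (0,0,0) — same symbol as above.)
4πI² = N·(3j₀)²·(3jₘ)² = 20/49
I = +1·√(0.408163/4π) = 0.18022375

0.180224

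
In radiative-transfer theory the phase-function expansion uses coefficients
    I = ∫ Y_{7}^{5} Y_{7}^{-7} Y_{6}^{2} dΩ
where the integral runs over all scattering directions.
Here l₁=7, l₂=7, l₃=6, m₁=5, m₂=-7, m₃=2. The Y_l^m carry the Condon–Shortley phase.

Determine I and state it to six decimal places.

0.169125

Rules hold: Σm=0, L=20 even, 0≤6≤14.
N = 15·15·13 = 2925
Δ = 8!·6!·6!/21! = 1/2444321880
Racah Σ t=1..7: t=1:−1/2612736000 t=2:+1/20736000 t=3:−1/1658880 t=4:+1/746496 t=5:−1/1658880 t=6:+1/20736000 t=7:−1/2612736000 = 1/4354560
⇒ 3j(7 7 6; 0 0 0)² = 1000/138567, sgn +1
Racah Σ t=0..0: t=0:+1/1393459200 = 1/1393459200
⇒ 3j(7 7 6; 5 -7 2)² = 11/646, sgn +1
4πI² = N·(3j₀)²·(3jₘ)² = 37500/104329
I = +1·√(0.35944/4π) = 0.16912514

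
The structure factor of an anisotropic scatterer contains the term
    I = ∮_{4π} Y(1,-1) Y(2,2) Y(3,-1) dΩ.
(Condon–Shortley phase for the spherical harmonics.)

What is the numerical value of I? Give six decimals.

Checks pass: Σm=0; 6 even; l₃=3∈[1,3].
(2·1+1)(2·2+1)(2·3+1) = 105
Δ: 0! 2! 4! / 7! → 1/105
sum: t=0:+1/4 = 1/4
3j²(1 2 3; 0 0 0) = Δ·Π!·Σ² = 3/35  (sign -1)
sum: t=0:+1/48 = 1/48
3j²(1 2 3; -1 2 -1) = Δ·Π!·Σ² = 1/105  (sign +1)
combine: 4πI² = 105·3/35·1/105 = 3/35
take √, sign -1: I = -0.08258890

-0.082589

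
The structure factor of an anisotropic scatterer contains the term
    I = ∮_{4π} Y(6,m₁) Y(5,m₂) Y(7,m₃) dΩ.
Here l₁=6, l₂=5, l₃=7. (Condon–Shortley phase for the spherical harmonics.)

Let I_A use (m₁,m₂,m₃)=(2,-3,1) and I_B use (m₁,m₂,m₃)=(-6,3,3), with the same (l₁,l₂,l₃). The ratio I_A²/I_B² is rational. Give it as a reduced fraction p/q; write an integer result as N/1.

Shared (l₁,l₂,l₃)=(6,5,7): N and (l;000)² cancel in I_A²/I_B².
A: Δ = 4!·8!·6!/19! = 1/174594420; Racah Σ t=0..2: t=0:+1/663552 t=1:−1/518400 t=2:+1/4147200 = -1/5529600; ⇒ 3j(6 5 7; 2 -3 1)² = 98/230945, sgn -1
B: Δ = 4!·8!·6!/19! = 1/174594420; Racah Σ t=4..4: t=4:+1/46448640 = 1/46448640; ⇒ 3j(6 5 7; -6 3 3)² = 75/8398, sgn +1
I_A²/I_B² = (98/230945)/(75/8398) = 196/4125

196/4125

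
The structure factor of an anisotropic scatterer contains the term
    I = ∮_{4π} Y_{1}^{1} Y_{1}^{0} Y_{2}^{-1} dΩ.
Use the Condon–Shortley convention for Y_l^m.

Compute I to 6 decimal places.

Rules hold: Σm=0, L=4 even, 0≤2≤2.
N = 3·3·5 = 45
Δ = 0!·2!·2!/5! = 1/30
Racah Σ t=0..0: t=0:+1/1 = 1/1
⇒ 3j(1 1 2; 0 0 0)² = 2/15, sgn +1
Racah Σ t=0..0: t=0:+1/2 = 1/2
⇒ 3j(1 1 2; 1 0 -1)² = 1/10, sgn -1
4πI² = N·(3j₀)²·(3jₘ)² = 3/5
I = -1·√(0.6/4π) = -0.21850969

-0.218510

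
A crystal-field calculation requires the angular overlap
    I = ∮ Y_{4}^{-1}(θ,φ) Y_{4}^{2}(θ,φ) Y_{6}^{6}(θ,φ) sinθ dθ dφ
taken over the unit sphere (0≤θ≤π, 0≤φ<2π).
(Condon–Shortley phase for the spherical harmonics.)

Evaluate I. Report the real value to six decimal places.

0.000000

Σmᵢ = 7 ≠ 0, so the φ-integral vanishes; I = 0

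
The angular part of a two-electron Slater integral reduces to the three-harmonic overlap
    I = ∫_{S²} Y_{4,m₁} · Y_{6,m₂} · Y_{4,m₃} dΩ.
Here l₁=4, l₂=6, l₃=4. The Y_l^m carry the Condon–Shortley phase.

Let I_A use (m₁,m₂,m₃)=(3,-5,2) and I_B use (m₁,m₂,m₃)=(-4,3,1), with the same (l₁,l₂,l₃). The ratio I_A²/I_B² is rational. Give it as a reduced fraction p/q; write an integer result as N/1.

33/80

l's match ⇒ only the (l;m) 3-j factors differ between A and B.
A: triangle coeff Δ(4,6,4) = 1/1261260; Σ_t [0,1]: t=0:+1/86400 t=1:−1/172800 = 1/172800; (3j)²=1/130 [(4 6 4; 3 -5 2)], sign=+1
B: triangle coeff Δ(4,6,4) = 1/1261260; Σ_t [6,6]: t=6:+1/51840 = 1/51840; (3j)²=8/429 [(4 6 4; -4 3 1)], sign=-1
I_A²/I_B² = (1/130)/(8/429) = 33/80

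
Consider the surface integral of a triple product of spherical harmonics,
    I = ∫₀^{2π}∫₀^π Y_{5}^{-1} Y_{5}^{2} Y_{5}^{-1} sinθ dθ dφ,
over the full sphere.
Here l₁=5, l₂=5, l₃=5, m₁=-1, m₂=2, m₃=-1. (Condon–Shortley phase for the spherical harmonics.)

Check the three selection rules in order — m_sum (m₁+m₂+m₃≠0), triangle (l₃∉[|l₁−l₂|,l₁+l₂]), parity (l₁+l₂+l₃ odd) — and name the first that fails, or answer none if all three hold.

azimuthal sum: -1 + 2 − 1 = 0  ✓
0 ≤ 5 ≤ 10 (triangle on l)  ✓
L = 5 + 5 + 5 = 15 (odd)  ✗

parity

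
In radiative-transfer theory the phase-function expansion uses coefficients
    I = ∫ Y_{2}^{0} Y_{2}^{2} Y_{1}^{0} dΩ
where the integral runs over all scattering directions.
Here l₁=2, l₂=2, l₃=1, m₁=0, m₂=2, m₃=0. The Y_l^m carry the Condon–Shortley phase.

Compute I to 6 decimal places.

0.000000

m-sum = 0 + 2 + 0 = 2 ≠ 0 ⇒ I = 0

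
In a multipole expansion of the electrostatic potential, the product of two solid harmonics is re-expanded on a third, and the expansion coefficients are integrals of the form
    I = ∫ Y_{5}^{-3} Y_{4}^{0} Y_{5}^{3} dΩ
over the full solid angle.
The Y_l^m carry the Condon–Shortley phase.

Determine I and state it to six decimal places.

m-sum 0 ✓  L=14 even ✓  1≤5≤9 ✓
Π(2lᵢ+1) = 11×9×11 = 1089
triangle coeff Δ(5,4,5) = 1/3153150
Σ_t [0,4]: t=0:+1/69120 t=1:−1/1728 t=2:+1/576 t=3:−1/1728 t=4:+1/69120 = 7/11520
(3j)²=2/143 [(5 4 5; 0 0 0)], sign=-1
Σ_t [2,4]: t=2:+1/11520 t=3:−1/4320 t=4:+1/27648 = -1/9216
(3j)²=2/143 [(5 4 5; -3 0 3)], sign=-1
⇒ 4πI² = 36/169
I = (+1)√(36/169/(4π)) = 0.13019760

0.130198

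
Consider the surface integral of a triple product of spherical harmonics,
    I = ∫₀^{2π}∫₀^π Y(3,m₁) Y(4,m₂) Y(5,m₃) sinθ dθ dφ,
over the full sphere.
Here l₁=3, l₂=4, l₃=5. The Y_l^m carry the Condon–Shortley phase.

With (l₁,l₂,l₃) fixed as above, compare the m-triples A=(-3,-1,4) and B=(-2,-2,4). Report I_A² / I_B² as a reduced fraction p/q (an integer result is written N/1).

Same 3,4,5: normalisation and zero-m 3j drop out of the ratio.
A: Δ: 2! 4! 6! / 13! → 1/180180; sum: t=2:+1/5760 = 1/5760; 3j²(3 4 5; -3 -1 4) = Δ·Π!·Σ² = 9/286  (sign -1)
B: Δ: 2! 4! 6! / 13! → 1/180180; sum: t=1:−1/2880 t=2:+1/8640 = -1/4320; 3j²(3 4 5; -2 -2 4) = Δ·Π!·Σ² = 8/429  (sign +1)
I_A²/I_B² = (9/286)/(8/429) = 27/16

27/16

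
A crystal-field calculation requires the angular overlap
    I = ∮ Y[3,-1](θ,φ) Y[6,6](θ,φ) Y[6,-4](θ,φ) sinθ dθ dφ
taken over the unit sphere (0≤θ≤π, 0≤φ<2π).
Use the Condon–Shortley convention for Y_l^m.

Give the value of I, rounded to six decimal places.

Σmᵢ = 1 ≠ 0, so the φ-integral vanishes; I = 0

0.000000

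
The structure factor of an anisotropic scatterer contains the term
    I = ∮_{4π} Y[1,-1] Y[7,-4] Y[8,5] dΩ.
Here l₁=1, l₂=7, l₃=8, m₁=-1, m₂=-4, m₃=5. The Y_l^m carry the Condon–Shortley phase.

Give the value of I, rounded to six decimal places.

Rules hold: Σm=0, L=16 even, 6≤8≤8.
N = 3·15·17 = 765
Δ = 0!·2!·14!/17! = 1/2040
Racah Σ t=0..0: t=0:+1/25401600 = 1/25401600
⇒ 3j(1 7 8; 0 0 0)² = 8/255, sgn +1
Racah Σ t=0..0: t=0:+1/479001600 = 1/479001600
⇒ 3j(1 7 8; -1 -4 5)² = 13/340, sgn -1
4πI² = N·(3j₀)²·(3jₘ)² = 78/85
I = -1·√(0.917647/4π) = -0.27022959

-0.270230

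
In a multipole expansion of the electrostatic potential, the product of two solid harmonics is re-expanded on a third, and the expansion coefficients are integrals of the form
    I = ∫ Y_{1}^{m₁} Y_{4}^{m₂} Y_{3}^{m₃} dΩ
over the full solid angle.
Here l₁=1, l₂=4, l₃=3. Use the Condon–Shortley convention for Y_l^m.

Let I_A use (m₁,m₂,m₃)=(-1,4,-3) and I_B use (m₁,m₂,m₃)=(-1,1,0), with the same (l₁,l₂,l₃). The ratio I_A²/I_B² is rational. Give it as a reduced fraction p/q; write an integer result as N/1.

14/5

l's match ⇒ only the (l;m) 3-j factors differ between A and B.
A: triangle coeff Δ(1,4,3) = 1/252; Σ_t [2,2]: t=2:+1/1440 = 1/1440; (3j)²=1/9 [(1 4 3; -1 4 -3)], sign=+1
B: triangle coeff Δ(1,4,3) = 1/252; Σ_t [2,2]: t=2:+1/72 = 1/72; (3j)²=5/126 [(1 4 3; -1 1 0)], sign=-1
I_A²/I_B² = (1/9)/(5/126) = 14/5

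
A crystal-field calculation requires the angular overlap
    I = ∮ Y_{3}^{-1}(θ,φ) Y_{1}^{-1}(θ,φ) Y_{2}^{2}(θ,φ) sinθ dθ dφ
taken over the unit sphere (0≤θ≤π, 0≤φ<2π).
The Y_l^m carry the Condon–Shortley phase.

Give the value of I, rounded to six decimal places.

Checks pass: Σm=0; 6 even; l₃=2∈[2,4].
(2·3+1)(2·1+1)(2·2+1) = 105
Δ: 2! 4! 0! / 7! → 1/105
sum: t=1:−1/4 = -1/4
3j²(3 1 2; 0 0 0) = Δ·Π!·Σ² = 3/35  (sign -1)
sum: t=0:+1/48 = 1/48
3j²(3 1 2; -1 -1 2) = Δ·Π!·Σ² = 1/105  (sign +1)
combine: 4πI² = 105·3/35·1/105 = 3/35
take √, sign -1: I = -0.08258890

-0.082589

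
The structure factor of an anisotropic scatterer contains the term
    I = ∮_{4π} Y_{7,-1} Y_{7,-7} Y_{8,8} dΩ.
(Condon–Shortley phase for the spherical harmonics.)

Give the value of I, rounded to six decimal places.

-0.056720

m-sum 0 ✓  L=22 even ✓  0≤8≤14 ✓
Π(2lᵢ+1) = 15×15×17 = 3825
triangle coeff Δ(7,7,8) = 1/22086194130
Σ_t [0,6]: t=0:+1/18289152000 t=1:−1/248832000 t=2:+1/24883200 t=3:−1/11943936 t=4:+1/24883200 t=5:−1/248832000 t=6:+1/18289152000 = -11/975421440
(3j)²=1750/289731 [(7 7 8; 0 0 0)], sign=-1
Σ_t [0,0]: t=0:+1/1170505728000 = 1/1170505728000
(3j)²=13/7429 [(7 7 8; -1 -7 8)], sign=+1
⇒ 4πI² = 131250/3246473
I = (-1)√(131250/3246473/(4π)) = -0.05672034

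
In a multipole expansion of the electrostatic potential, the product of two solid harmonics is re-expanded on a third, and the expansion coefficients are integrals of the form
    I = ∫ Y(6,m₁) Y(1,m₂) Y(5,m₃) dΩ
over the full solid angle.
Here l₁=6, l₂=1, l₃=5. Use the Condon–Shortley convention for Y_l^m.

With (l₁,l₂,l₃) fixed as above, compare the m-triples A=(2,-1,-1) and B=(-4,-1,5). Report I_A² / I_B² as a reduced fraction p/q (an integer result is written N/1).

28/1

Same 6,1,5: normalisation and zero-m 3j drop out of the ratio.
A: Δ: 2! 10! 0! / 13! → 1/858; sum: t=0:+1/34560 = 1/34560; 3j²(6 1 5; 2 -1 -1) = Δ·Π!·Σ² = 14/429  (sign +1)
B: Δ: 2! 10! 0! / 13! → 1/858; sum: t=0:+1/7257600 = 1/7257600; 3j²(6 1 5; -4 -1 5) = Δ·Π!·Σ² = 1/858  (sign +1)
I_A²/I_B² = (14/429)/(1/858) = 28/1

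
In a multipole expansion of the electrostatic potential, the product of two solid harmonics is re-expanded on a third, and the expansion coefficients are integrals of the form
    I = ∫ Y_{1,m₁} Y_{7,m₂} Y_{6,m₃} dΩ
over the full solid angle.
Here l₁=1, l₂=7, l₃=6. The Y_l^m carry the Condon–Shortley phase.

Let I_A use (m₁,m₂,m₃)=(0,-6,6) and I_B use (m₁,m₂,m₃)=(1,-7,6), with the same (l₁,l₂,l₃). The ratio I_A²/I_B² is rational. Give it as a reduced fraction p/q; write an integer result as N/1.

1/7

Shared (l₁,l₂,l₃)=(1,7,6): N and (l;000)² cancel in I_A²/I_B².
A: Δ = 2!·0!·12!/15! = 1/1365; Racah Σ t=1..1: t=1:−1/479001600 = -1/479001600; ⇒ 3j(1 7 6; 0 -6 6)² = 1/105, sgn -1
B: Δ = 2!·0!·12!/15! = 1/1365; Racah Σ t=0..0: t=0:+1/958003200 = 1/958003200; ⇒ 3j(1 7 6; 1 -7 6)² = 1/15, sgn +1
I_A²/I_B² = (1/105)/(1/15) = 1/7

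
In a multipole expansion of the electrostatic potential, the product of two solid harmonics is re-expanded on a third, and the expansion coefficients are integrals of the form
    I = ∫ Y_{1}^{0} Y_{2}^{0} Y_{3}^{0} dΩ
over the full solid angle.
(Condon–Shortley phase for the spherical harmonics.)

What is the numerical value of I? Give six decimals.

0.247767

Rules hold: Σm=0, L=6 even, 1≤3≤3.
N = 3·5·7 = 105
Δ = 0!·2!·4!/7! = 1/105
Racah Σ t=0..0: t=0:+1/4 = 1/4
⇒ 3j(1 2 3; 0 0 0)² = 3/35, sgn -1
(m-triple is (0,0,0) — same symbol as above.)
4πI² = N·(3j₀)²·(3jₘ)² = 27/35
I = +1·√(0.771429/4π) = 0.24776670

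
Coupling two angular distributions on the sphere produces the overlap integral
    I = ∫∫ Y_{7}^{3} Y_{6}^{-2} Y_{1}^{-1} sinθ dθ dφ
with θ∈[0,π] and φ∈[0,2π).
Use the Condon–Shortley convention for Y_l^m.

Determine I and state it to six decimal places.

Rules hold: Σm=0, L=14 even, 1≤1≤13.
N = 15·13·3 = 585
Δ = 12!·2!·0!/15! = 1/1365
Racah Σ t=6..6: t=6:+1/518400 = 1/518400
⇒ 3j(7 6 1; 0 0 0)² = 7/195, sgn -1
Racah Σ t=4..4: t=4:+1/1935360 = 1/1935360
⇒ 3j(7 6 1; 3 -2 -1)² = 3/91, sgn +1
4πI² = N·(3j₀)²·(3jₘ)² = 9/13
I = -1·√(0.692308/4π) = -0.23471705

-0.234717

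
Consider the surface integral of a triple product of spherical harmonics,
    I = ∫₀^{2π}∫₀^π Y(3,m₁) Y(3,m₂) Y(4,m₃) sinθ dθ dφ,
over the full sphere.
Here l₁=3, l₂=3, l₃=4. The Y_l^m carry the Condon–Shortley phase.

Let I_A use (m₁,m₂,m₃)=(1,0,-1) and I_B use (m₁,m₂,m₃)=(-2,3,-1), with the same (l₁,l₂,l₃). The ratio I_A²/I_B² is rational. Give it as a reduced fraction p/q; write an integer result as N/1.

1/2

Same 3,3,4: normalisation and zero-m 3j drop out of the ratio.
A: Δ: 2! 4! 4! / 11! → 1/34650; sum: t=0:+1/48 t=1:−1/24 t=2:+1/288 = -5/288; 3j²(3 3 4; 1 0 -1) = Δ·Π!·Σ² = 5/462  (sign +1)
B: Δ: 2! 4! 4! / 11! → 1/34650; sum: t=2:+1/288 = 1/288; 3j²(3 3 4; -2 3 -1) = Δ·Π!·Σ² = 5/231  (sign -1)
I_A²/I_B² = (5/462)/(5/231) = 1/2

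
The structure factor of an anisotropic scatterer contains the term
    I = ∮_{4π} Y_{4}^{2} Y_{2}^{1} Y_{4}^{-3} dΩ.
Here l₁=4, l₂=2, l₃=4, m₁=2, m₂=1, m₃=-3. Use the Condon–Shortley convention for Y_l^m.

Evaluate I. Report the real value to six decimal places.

Checks pass: Σm=0; 10 even; l₃=4∈[2,6].
(2·4+1)(2·2+1)(2·4+1) = 405
Δ: 2! 6! 2! / 11! → 1/13860
sum: t=0:+1/192 t=1:−1/36 t=2:+1/192 = -5/288
3j²(4 2 4; 0 0 0) = Δ·Π!·Σ² = 20/693  (sign -1)
sum: t=1:−1/240 t=2:+1/1440 = -1/288
3j²(4 2 4; 2 1 -3) = Δ·Π!·Σ² = 5/132  (sign +1)
combine: 4πI² = 405·20/693·5/132 = 375/847
take √, sign -1: I = -0.18770204

-0.187702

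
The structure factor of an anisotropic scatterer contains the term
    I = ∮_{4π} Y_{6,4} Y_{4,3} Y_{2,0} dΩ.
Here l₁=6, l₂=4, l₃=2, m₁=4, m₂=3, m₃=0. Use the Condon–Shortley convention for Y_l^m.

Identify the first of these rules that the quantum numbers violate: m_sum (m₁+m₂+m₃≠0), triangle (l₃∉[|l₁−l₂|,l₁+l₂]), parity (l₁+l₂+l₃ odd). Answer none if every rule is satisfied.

azimuthal sum: 4 + 3 + 0 = 7  ✗
2 ≤ 2 ≤ 10 (triangle on l)
L = 6 + 4 + 2 = 12 (even)

m_sum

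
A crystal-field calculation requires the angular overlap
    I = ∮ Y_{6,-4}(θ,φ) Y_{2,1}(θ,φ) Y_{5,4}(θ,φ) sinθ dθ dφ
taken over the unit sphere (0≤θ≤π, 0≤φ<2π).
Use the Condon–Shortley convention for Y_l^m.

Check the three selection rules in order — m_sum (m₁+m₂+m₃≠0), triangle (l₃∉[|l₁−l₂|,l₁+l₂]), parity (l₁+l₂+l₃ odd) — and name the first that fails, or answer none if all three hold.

m_sum

Σmᵢ = 1  ✗
l₃∈[|l₁−l₂|,l₁+l₂]=[4,8], have l₃=5
Σlᵢ = 13 ⇒ odd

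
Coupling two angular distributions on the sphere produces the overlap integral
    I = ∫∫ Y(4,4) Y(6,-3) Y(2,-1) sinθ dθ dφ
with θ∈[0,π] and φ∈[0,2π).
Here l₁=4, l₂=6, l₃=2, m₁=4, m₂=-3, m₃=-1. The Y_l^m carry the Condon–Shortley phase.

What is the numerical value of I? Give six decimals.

-0.047713

Checks pass: Σm=0; 12 even; l₃=2∈[2,10].
(2·4+1)(2·6+1)(2·2+1) = 585
Δ: 8! 0! 4! / 13! → 1/6435
sum: t=4:+1/2304 = 1/2304
3j²(4 6 2; 0 0 0) = Δ·Π!·Σ² = 5/143  (sign +1)
sum: t=0:+1/241920 = 1/241920
3j²(4 6 2; 4 -3 -1) = Δ·Π!·Σ² = 1/715  (sign -1)
combine: 4πI² = 585·5/143·1/715 = 45/1573
take √, sign -1: I = -0.04771303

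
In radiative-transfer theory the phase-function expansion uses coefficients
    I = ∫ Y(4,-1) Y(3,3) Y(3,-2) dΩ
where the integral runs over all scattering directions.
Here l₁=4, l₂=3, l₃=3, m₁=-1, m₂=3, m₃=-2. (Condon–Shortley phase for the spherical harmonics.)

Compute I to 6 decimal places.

m-sum 0 ✓  L=10 even ✓  1≤3≤7 ✓
Π(2lᵢ+1) = 9×7×7 = 441
triangle coeff Δ(4,3,3) = 1/34650
Σ_t [1,3]: t=1:−1/72 t=2:+1/16 t=3:−1/72 = 5/144
(3j)²=2/77 [(4 3 3; 0 0 0)], sign=-1
Σ_t [4,4]: t=4:+1/288 = 1/288
(3j)²=5/231 [(4 3 3; -1 3 -2)], sign=-1
⇒ 4πI² = 30/121
I = (+1)√(30/121/(4π)) = 0.14046335

0.140463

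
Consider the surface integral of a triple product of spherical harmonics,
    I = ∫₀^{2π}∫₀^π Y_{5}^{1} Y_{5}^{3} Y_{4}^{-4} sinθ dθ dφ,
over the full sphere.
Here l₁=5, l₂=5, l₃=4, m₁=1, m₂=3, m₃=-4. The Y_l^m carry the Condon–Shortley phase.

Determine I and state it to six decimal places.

-0.168084

m-sum 0 ✓  L=14 even ✓  0≤4≤10 ✓
Π(2lᵢ+1) = 11×11×9 = 1089
triangle coeff Δ(5,5,4) = 1/3153150
Σ_t [1,5]: t=1:−1/69120 t=2:+1/1728 t=3:−1/576 t=4:+1/1728 t=5:−1/69120 = -7/11520
(3j)²=2/143 [(5 5 4; 0 0 0)], sign=-1
Σ_t [4,4]: t=4:+1/27648 = 1/27648
(3j)²=10/429 [(5 5 4; 1 3 -4)], sign=+1
⇒ 4πI² = 60/169
I = (-1)√(60/169/(4π)) = -0.16808437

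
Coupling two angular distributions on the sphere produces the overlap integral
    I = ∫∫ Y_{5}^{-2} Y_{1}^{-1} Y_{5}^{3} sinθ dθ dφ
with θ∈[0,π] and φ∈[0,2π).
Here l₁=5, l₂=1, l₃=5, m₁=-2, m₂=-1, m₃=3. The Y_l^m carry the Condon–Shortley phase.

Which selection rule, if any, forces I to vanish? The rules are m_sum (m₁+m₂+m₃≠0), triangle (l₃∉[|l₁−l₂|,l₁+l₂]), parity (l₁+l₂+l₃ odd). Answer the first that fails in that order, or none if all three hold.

azimuthal sum: -2 − 1 + 3 = 0  ✓
4 ≤ 5 ≤ 6 (triangle on l)  ✓
L = 5 + 1 + 5 = 11 (odd)  ✗

parity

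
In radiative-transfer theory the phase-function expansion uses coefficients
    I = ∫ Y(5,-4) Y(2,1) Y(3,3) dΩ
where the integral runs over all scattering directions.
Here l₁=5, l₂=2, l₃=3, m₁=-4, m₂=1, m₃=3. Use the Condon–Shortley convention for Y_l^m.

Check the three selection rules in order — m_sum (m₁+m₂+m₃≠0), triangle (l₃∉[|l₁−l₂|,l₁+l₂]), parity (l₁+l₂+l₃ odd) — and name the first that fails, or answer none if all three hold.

azimuthal sum: -4 + 1 + 3 = 0  ✓
3 ≤ 3 ≤ 7 (triangle on l)  ✓
L = 5 + 2 + 3 = 10 (even)  ✓

none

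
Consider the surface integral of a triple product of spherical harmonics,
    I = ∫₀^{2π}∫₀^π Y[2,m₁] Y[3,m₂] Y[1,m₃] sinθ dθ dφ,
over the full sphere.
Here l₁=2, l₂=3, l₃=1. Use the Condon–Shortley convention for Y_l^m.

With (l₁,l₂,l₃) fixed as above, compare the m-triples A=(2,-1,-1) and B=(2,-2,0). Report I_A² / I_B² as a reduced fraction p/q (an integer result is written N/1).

Same 2,3,1: normalisation and zero-m 3j drop out of the ratio.
A: Δ: 4! 0! 2! / 7! → 1/105; sum: t=0:+1/48 = 1/48; 3j²(2 3 1; 2 -1 -1) = Δ·Π!·Σ² = 1/105  (sign +1)
B: Δ: 4! 0! 2! / 7! → 1/105; sum: t=0:+1/24 = 1/24; 3j²(2 3 1; 2 -2 0) = Δ·Π!·Σ² = 1/21  (sign -1)
I_A²/I_B² = (1/105)/(1/21) = 1/5

1/5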